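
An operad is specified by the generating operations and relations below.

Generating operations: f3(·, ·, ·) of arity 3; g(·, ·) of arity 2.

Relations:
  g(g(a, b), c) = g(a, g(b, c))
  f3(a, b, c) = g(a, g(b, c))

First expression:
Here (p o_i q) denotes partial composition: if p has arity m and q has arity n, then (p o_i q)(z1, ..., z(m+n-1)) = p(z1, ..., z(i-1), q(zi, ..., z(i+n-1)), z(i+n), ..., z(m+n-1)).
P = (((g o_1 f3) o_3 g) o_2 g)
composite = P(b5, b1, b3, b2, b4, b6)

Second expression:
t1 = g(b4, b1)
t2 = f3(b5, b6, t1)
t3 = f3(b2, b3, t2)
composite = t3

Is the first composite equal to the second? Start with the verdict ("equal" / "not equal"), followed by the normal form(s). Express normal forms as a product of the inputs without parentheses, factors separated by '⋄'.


Reducing the first expression gives b5 ⋄ b1 ⋄ b3 ⋄ b2 ⋄ b4 ⋄ b6
Reducing the second expression gives b2 ⋄ b3 ⋄ b5 ⋄ b6 ⋄ b4 ⋄ b1
They disagree, so not equal.

not equal; first: b5 ⋄ b1 ⋄ b3 ⋄ b2 ⋄ b4 ⋄ b6; second: b2 ⋄ b3 ⋄ b5 ⋄ b6 ⋄ b4 ⋄ b1


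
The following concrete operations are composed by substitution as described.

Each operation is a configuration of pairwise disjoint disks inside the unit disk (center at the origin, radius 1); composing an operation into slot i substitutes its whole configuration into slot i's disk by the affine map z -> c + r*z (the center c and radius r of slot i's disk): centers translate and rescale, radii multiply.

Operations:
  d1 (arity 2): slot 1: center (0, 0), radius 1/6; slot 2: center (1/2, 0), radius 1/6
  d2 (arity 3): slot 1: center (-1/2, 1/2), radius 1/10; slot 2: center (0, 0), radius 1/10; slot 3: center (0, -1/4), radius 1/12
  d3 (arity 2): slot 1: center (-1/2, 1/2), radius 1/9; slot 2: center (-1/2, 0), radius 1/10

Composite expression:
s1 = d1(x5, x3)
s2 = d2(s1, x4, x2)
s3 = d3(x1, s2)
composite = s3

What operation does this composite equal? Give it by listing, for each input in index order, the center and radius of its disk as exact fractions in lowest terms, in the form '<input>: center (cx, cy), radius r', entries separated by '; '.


x1: center (-1/2, 1/2), radius 1/9; x2: center (-1/2, -1/40), radius 1/120; x3: center (-109/200, 1/20), radius 1/600; x4: center (-1/2, 0), radius 1/100; x5: center (-11/20, 1/20), radius 1/600

Nesting under d3 composes maps z -> c + r*z down each x-path.
tracing x1 down its 1-map path: center (-1/2, 1/2), radius 1/9
tracing x5 down its 3-map path: center (-11/20, 1/20), radius 1/600
tracing x3 down its 3-map path: center (-109/200, 1/20), radius 1/600
tracing x4 down its 2-map path: center (-1/2, 0), radius 1/100
tracing x2 down its 2-map path: center (-1/2, -1/40), radius 1/120


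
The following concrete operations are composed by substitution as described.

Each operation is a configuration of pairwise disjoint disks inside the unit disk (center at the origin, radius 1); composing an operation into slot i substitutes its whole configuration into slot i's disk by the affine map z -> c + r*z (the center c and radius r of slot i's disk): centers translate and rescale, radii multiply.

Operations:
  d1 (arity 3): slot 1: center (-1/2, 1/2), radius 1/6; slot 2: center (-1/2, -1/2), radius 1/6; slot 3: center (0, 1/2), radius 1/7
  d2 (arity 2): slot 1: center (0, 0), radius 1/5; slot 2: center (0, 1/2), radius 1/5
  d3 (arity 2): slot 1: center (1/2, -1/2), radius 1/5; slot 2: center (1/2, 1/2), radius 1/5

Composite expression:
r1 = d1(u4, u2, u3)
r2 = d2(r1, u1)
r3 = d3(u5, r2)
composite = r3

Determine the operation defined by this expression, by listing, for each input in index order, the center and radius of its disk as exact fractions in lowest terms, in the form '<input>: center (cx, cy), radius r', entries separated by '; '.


u1: center (1/2, 3/5), radius 1/25; u2: center (12/25, 12/25), radius 1/150; u3: center (1/2, 13/25), radius 1/175; u4: center (12/25, 13/25), radius 1/150; u5: center (1/2, -1/2), radius 1/5

Follow each u-input down from d3: c' goes to c + r*c', radius to r*r'.
for u5, the 1-step affine chain lands on center (1/2, -1/2), radius 1/5
for u4, the 3-step affine chain lands on center (12/25, 13/25), radius 1/150
for u2, the 3-step affine chain lands on center (12/25, 12/25), radius 1/150
for u3, the 3-step affine chain lands on center (1/2, 13/25), radius 1/175
for u1, the 2-step affine chain lands on center (1/2, 3/5), radius 1/25


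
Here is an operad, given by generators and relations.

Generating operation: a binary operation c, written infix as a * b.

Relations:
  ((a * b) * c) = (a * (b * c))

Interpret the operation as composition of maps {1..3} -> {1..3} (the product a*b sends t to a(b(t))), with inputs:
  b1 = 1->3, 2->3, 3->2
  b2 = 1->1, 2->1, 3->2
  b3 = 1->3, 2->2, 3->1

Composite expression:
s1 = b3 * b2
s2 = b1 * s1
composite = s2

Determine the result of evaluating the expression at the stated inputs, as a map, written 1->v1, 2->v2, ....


1->2, 2->2, 3->3

(b3 * b2) = 1->3, 2->3, 3->2
(b1 * (b3 * b2)) = 1->2, 2->2, 3->3


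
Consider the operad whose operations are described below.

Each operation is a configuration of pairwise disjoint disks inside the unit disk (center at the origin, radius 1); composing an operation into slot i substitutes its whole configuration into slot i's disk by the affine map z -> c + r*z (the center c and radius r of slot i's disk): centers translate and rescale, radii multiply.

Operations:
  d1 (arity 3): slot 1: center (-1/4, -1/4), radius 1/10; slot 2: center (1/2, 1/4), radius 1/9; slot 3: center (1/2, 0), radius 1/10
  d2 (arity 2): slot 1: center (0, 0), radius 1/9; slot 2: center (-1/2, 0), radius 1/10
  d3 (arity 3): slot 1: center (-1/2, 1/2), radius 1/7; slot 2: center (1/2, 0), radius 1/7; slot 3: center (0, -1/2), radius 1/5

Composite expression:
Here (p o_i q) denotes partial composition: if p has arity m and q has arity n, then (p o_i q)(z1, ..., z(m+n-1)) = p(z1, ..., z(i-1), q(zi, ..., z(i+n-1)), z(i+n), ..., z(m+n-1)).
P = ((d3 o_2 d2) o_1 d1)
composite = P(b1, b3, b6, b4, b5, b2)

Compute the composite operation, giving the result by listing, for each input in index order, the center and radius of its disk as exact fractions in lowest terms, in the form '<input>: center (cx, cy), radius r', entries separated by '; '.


b1: center (-15/28, 13/28), radius 1/70; b2: center (0, -1/2), radius 1/5; b3: center (-3/7, 15/28), radius 1/63; b4: center (1/2, 0), radius 1/63; b5: center (3/7, 0), radius 1/70; b6: center (-3/7, 1/2), radius 1/70

Nesting under d3 composes maps z -> c + r*z down each b-path.
b1: after 2 affine steps, its disk has center (-15/28, 13/28), radius 1/70
b3: after 2 affine steps, its disk has center (-3/7, 15/28), radius 1/63
b6: after 2 affine steps, its disk has center (-3/7, 1/2), radius 1/70
b4: after 2 affine steps, its disk has center (1/2, 0), radius 1/63
b5: after 2 affine steps, its disk has center (3/7, 0), radius 1/70
b2: after 1 affine step, its disk has center (0, -1/2), radius 1/5


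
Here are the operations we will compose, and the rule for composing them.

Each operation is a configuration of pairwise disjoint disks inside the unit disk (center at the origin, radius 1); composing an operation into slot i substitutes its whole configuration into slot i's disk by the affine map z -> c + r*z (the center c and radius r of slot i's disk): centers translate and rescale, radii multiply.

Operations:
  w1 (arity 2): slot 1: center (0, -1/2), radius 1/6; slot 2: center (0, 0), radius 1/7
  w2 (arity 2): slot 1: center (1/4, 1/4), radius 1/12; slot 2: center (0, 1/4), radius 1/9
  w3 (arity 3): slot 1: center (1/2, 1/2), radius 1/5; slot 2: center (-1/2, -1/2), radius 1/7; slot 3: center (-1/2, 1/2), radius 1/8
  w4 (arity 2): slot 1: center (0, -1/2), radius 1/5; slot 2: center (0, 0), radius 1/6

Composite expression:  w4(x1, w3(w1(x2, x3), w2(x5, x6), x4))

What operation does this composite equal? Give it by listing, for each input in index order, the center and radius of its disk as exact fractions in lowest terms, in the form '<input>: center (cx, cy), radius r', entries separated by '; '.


x1: center (0, -1/2), radius 1/5; x2: center (1/12, 1/15), radius 1/180; x3: center (1/12, 1/12), radius 1/210; x4: center (-1/12, 1/12), radius 1/48; x5: center (-13/168, -13/168), radius 1/504; x6: center (-1/12, -13/168), radius 1/378

Follow each x-input down from w4: c' goes to c + r*c', radius to r*r'.
input x1: composing its 1 substitution step yields center (0, -1/2), radius 1/5
input x2: composing its 3 substitution steps yields center (1/12, 1/15), radius 1/180
input x3: composing its 3 substitution steps yields center (1/12, 1/12), radius 1/210
input x5: composing its 3 substitution steps yields center (-13/168, -13/168), radius 1/504
input x6: composing its 3 substitution steps yields center (-1/12, -13/168), radius 1/378
input x4: composing its 2 substitution steps yields center (-1/12, 1/12), radius 1/48


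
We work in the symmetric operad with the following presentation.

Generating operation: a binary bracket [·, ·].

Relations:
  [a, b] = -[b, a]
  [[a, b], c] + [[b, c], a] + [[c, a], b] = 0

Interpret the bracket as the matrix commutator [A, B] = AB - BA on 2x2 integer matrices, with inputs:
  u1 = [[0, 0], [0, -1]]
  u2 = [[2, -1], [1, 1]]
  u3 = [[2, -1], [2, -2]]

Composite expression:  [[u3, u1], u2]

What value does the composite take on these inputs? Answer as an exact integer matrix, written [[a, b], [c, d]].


[[3, -1], [2, -3]]

[u3, u1] = [[0, 1], [2, 0]]
[[u3, u1], u2] = [[3, -1], [2, -3]]


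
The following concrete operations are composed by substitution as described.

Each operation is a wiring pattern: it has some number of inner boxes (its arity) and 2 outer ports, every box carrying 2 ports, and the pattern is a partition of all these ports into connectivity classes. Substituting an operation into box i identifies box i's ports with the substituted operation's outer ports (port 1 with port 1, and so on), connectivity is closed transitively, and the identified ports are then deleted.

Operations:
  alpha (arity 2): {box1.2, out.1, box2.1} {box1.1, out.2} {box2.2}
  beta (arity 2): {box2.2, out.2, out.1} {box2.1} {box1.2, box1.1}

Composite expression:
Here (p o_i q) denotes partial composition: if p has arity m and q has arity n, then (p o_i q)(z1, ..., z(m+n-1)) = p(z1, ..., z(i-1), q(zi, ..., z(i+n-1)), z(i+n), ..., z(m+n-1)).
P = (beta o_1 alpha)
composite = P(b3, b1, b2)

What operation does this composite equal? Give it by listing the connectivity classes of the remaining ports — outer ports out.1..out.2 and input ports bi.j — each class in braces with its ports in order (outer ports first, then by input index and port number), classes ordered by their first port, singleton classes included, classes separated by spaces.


{out.1, out.2, b2.2} {b1.1, b3.1, b3.2} {b1.2} {b2.1}

Connectivity passes through glued beta-boundaries; trace each wire chain.
composing alpha on (b3, b1), with out.j its own outer ports: {out.1, b1.1, b3.2} {out.2, b3.1} {b1.2}
composing beta on (b3, b1, b2), with out.j its own outer ports: {out.1, out.2, b2.2} {b1.1, b3.1, b3.2} {b1.2} {b2.1}


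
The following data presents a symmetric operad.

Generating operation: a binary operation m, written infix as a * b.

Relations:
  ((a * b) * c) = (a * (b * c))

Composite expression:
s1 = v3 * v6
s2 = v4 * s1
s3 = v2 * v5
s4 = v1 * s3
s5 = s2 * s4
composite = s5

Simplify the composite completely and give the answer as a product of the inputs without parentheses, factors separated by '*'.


v4 * v3 * v6 * v1 * v2 * v5

Under associativity of m, the answer is the v's in reading order.
(v3 * v6) reduces to v3 * v6
(v4 * (v3 * v6)) reduces to v4 * v3 * v6
(v2 * v5) reduces to v2 * v5
(v1 * (v2 * v5)) reduces to v1 * v2 * v5
((v4 * (v3 * v6)) * (v1 * (v2 * v5))) reduces to v4 * v3 * v6 * v1 * v2 * v5


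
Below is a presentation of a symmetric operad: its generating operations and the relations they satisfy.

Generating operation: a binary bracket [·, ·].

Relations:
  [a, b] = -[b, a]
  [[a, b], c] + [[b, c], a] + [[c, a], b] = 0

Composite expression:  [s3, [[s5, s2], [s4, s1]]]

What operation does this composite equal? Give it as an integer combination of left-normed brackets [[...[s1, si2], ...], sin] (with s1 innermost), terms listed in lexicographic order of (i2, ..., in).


In the tensor algebra, words opening s1 carry the s1-anchored form.
Composite bracket: [s3, [[s5, s2], [s4, s1]]]
Full expansion: 16 signed words from ab - ba (2^4 = 16).
Collect the words opening with s1:
  the word s1s4s2s5s3 carries sign +1 and contributes +[[[[s1, s4], s2], s5], s3]
  the word s1s4s5s2s3 carries sign -1 and contributes -[[[[s1, s4], s5], s2], s3]

[[[[s1, s4], s2], s5], s3] - [[[[s1, s4], s5], s2], s3]


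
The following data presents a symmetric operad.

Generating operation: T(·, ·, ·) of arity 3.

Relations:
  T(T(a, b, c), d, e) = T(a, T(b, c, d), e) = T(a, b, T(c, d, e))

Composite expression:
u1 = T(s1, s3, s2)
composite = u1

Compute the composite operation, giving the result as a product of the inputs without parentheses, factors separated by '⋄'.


s1 ⋄ s3 ⋄ s2


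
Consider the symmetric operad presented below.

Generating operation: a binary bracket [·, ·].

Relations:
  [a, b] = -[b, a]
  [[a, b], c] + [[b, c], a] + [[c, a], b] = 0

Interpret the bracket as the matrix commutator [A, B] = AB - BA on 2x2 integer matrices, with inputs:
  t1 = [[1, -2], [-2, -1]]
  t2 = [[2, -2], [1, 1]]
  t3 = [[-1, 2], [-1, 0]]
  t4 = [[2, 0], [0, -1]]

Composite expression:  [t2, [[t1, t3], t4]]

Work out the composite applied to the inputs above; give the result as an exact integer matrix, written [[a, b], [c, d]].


[[-18, -6], [-12, 18]]

[t1, t3] = [[6, 2], [4, -6]]
[[t1, t3], t4] = [[0, -6], [12, 0]]
[t2, [[t1, t3], t4]] = [[-18, -6], [-12, 18]]


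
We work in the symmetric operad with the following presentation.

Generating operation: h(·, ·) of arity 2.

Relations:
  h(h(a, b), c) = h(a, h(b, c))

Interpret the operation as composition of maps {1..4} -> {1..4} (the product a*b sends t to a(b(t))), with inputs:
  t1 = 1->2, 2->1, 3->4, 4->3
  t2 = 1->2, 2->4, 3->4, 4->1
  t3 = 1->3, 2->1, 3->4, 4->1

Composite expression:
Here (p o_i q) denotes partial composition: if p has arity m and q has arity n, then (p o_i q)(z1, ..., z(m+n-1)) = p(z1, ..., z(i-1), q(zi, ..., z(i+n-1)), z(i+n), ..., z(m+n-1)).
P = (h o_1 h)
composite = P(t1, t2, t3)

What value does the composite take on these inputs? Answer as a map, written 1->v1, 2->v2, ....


h(t1, t2) = 1->1, 2->3, 3->3, 4->2
h(h(t1, t2), t3) = 1->3, 2->1, 3->2, 4->1

1->3, 2->1, 3->2, 4->1


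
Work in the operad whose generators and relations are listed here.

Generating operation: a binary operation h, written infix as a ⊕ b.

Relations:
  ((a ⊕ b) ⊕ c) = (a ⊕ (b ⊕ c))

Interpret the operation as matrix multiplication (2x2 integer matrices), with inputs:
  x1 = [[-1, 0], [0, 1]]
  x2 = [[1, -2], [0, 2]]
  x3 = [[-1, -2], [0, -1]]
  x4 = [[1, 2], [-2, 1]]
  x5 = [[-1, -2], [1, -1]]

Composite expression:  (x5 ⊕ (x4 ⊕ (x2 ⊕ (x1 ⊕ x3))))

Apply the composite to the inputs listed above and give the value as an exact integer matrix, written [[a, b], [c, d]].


[[3, 20], [3, 10]]

(x1 ⊕ x3) = [[1, 2], [0, -1]]
(x2 ⊕ (x1 ⊕ x3)) = [[1, 4], [0, -2]]
(x4 ⊕ (x2 ⊕ (x1 ⊕ x3))) = [[1, 0], [-2, -10]]
(x5 ⊕ (x4 ⊕ (x2 ⊕ (x1 ⊕ x3)))) = [[3, 20], [3, 10]]


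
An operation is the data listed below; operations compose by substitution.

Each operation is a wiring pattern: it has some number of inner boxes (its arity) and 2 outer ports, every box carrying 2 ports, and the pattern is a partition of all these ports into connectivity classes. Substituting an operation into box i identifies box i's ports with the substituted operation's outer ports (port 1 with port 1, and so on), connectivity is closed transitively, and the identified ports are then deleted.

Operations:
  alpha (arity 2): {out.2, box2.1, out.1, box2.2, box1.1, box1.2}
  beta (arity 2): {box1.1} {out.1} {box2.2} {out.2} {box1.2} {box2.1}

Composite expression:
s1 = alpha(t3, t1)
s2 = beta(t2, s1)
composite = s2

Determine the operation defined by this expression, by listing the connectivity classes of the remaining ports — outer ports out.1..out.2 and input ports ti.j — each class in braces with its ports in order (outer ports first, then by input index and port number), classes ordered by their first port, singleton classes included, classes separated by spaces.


{out.1} {out.2} {t1.1, t1.2, t3.1, t3.2} {t2.1} {t2.2}

Connectivity passes through glued beta-boundaries; trace each wire chain.
composing alpha on (t3, t1), with out.j its own outer ports: {out.1, out.2, t1.1, t1.2, t3.1, t3.2}
composing beta on (t2, t3, t1), with out.j its own outer ports: {out.1} {out.2} {t1.1, t1.2, t3.1, t3.2} {t2.1} {t2.2}


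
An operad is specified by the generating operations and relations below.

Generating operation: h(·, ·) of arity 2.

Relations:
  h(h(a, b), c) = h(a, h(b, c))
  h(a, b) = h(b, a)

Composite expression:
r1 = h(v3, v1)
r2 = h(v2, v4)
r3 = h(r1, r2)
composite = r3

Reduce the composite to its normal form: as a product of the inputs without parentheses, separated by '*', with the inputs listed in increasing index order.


v1 * v2 * v3 * v4

Both nesting and order wash out for h; what remains is which v's occur.
h(v3, v1) spells out as v3 * v1
h(v2, v4) spells out as v2 * v4
h(h(v3, v1), h(v2, v4)) spells out as v3 * v1 * v2 * v4
commutativity sorts the factors: v1 * v2 * v3 * v4


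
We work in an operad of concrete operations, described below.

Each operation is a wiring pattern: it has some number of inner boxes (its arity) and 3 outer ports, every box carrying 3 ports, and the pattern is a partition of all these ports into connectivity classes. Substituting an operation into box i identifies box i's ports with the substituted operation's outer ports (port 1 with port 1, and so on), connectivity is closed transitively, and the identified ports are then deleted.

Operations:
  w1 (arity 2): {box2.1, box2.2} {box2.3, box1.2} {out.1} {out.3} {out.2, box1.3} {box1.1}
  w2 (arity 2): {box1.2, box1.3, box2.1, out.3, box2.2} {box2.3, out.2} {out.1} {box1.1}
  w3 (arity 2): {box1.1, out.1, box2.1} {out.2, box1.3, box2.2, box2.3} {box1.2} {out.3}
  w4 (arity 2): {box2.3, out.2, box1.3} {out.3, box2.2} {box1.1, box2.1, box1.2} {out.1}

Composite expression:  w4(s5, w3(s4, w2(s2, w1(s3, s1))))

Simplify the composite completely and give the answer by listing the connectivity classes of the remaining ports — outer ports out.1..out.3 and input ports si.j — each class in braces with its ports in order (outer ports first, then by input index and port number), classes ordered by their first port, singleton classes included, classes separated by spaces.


{out.1} {out.2, s5.3} {out.3, s2.2, s2.3, s3.3, s4.3} {s1.1, s1.2} {s1.3, s3.2} {s2.1} {s3.1} {s4.1, s5.1, s5.2} {s4.2}

Two ports join when wires chain via w4-identified ports.
after w1, the pattern on (s3, s1) reads {out.1} {out.2, s3.3} {out.3} {s1.1, s1.2} {s1.3, s3.2} {s3.1} (out.j = its outer ports)
after w2, the pattern on (s2, s3, s1) reads {out.1} {out.2} {out.3, s2.2, s2.3, s3.3} {s1.1, s1.2} {s1.3, s3.2} {s2.1} {s3.1} (out.j = its outer ports)
after w3, the pattern on (s4, s2, s3, s1) reads {out.1, s4.1} {out.2, s2.2, s2.3, s3.3, s4.3} {out.3} {s1.1, s1.2} {s1.3, s3.2} {s2.1} {s3.1} {s4.2} (out.j = its outer ports)
after w4, the pattern on (s5, s4, s2, s3, s1) reads {out.1} {out.2, s5.3} {out.3, s2.2, s2.3, s3.3, s4.3} {s1.1, s1.2} {s1.3, s3.2} {s2.1} {s3.1} {s4.1, s5.1, s5.2} {s4.2} (out.j = its outer ports)


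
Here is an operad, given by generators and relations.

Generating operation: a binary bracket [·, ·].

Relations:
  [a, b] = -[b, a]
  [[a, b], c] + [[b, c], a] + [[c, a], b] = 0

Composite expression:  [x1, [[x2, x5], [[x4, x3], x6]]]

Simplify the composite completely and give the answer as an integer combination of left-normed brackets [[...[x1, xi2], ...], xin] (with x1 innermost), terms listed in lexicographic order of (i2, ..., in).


-[[[[[x1, x2], x5], x3], x4], x6] + [[[[[x1, x2], x5], x4], x3], x6] + [[[[[x1, x2], x5], x6], x3], x4] - [[[[[x1, x2], x5], x6], x4], x3] + [[[[[x1, x3], x4], x6], x2], x5] - [[[[[x1, x3], x4], x6], x5], x2] - [[[[[x1, x4], x3], x6], x2], x5] + [[[[[x1, x4], x3], x6], x5], x2] + [[[[[x1, x5], x2], x3], x4], x6] - [[[[[x1, x5], x2], x4], x3], x6] - [[[[[x1, x5], x2], x6], x3], x4] + [[[[[x1, x5], x2], x6], x4], x3] - [[[[[x1, x6], x3], x4], x2], x5] + [[[[[x1, x6], x3], x4], x5], x2] + [[[[[x1, x6], x4], x3], x2], x5] - [[[[[x1, x6], x4], x3], x5], x2]

Left-normed coefficients sit on the x1-initial expansion words.
Composite bracket: [x1, [[x2, x5], [[x4, x3], x6]]]
Applying ab - ba throughout gives 32 signed words (2^5 = 32).
The x1-initial words carry the normal form:
  x1x2x5x3x4x6 (sign -1) contributes -[[[[[x1, x2], x5], x3], x4], x6]
  x1x2x5x4x3x6 (sign +1) contributes +[[[[[x1, x2], x5], x4], x3], x6]
  x1x2x5x6x3x4 (sign +1) contributes +[[[[[x1, x2], x5], x6], x3], x4]
  x1x2x5x6x4x3 (sign -1) contributes -[[[[[x1, x2], x5], x6], x4], x3]
  x1x3x4x6x2x5 (sign +1) contributes +[[[[[x1, x3], x4], x6], x2], x5]
  x1x3x4x6x5x2 (sign -1) contributes -[[[[[x1, x3], x4], x6], x5], x2]
  x1x4x3x6x2x5 (sign -1) contributes -[[[[[x1, x4], x3], x6], x2], x5]
  x1x4x3x6x5x2 (sign +1) contributes +[[[[[x1, x4], x3], x6], x5], x2]
  x1x5x2x3x4x6 (sign +1) contributes +[[[[[x1, x5], x2], x3], x4], x6]
  x1x5x2x4x3x6 (sign -1) contributes -[[[[[x1, x5], x2], x4], x3], x6]
  x1x5x2x6x3x4 (sign -1) contributes -[[[[[x1, x5], x2], x6], x3], x4]
  x1x5x2x6x4x3 (sign +1) contributes +[[[[[x1, x5], x2], x6], x4], x3]
  x1x6x3x4x2x5 (sign -1) contributes -[[[[[x1, x6], x3], x4], x2], x5]
  x1x6x3x4x5x2 (sign +1) contributes +[[[[[x1, x6], x3], x4], x5], x2]
  x1x6x4x3x2x5 (sign +1) contributes +[[[[[x1, x6], x4], x3], x2], x5]
  x1x6x4x3x5x2 (sign -1) contributes -[[[[[x1, x6], x4], x3], x5], x2]


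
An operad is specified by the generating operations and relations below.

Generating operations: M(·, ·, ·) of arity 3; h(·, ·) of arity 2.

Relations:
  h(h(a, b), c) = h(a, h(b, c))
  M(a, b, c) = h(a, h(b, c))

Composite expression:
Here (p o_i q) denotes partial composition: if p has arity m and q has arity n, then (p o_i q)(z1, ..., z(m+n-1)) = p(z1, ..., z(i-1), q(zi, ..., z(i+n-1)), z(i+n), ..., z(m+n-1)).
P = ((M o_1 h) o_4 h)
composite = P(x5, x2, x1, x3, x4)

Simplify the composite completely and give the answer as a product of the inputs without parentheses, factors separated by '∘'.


x5 ∘ x2 ∘ x1 ∘ x3 ∘ x4

The M-tree's shape is irrelevant; the x-reading-order decides.
h(x5, x2) unparenthesizes to x5 ∘ x2
h(x3, x4) unparenthesizes to x3 ∘ x4
M(h(x5, x2), x1, h(x3, x4)) unparenthesizes to x5 ∘ x2 ∘ x1 ∘ x3 ∘ x4


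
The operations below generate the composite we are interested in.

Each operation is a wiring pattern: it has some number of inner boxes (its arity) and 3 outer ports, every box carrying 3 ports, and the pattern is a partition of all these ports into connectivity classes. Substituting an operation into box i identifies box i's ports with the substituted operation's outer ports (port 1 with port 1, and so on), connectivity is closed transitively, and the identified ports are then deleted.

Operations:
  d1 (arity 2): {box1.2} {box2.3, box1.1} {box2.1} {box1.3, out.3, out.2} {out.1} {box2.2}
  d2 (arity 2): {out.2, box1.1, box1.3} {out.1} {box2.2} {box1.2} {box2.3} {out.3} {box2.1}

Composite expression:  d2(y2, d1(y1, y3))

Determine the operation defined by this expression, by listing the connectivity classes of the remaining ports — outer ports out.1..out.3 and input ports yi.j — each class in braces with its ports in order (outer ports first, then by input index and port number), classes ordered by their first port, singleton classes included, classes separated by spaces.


{out.1} {out.2, y2.1, y2.3} {out.3} {y1.1, y3.3} {y1.2} {y1.3} {y2.2} {y3.1} {y3.2}

Reachability decides: close wires over d2-identified ports.
after d1, the pattern on (y1, y3) reads {out.1} {out.2, out.3, y1.3} {y1.1, y3.3} {y1.2} {y3.1} {y3.2} (out.j = its outer ports)
after d2, the pattern on (y2, y1, y3) reads {out.1} {out.2, y2.1, y2.3} {out.3} {y1.1, y3.3} {y1.2} {y1.3} {y2.2} {y3.1} {y3.2} (out.j = its outer ports)


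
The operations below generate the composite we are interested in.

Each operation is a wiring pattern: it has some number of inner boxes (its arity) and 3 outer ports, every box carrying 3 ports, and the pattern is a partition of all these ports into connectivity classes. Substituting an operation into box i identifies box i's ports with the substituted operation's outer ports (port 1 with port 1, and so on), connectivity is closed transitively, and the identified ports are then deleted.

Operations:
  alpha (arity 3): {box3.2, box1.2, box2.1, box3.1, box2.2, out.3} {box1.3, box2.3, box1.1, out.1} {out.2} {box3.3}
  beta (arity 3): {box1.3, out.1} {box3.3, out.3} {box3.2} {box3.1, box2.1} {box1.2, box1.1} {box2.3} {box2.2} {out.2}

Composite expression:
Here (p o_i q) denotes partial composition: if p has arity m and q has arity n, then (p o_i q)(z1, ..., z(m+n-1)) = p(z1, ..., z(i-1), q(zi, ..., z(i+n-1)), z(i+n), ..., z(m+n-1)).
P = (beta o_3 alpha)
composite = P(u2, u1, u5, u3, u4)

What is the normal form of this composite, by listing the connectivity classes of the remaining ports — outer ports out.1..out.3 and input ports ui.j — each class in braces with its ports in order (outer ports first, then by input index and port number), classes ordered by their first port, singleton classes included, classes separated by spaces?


{out.1, u2.3} {out.2} {out.3, u3.1, u3.2, u4.1, u4.2, u5.2} {u1.1, u3.3, u5.1, u5.3} {u1.2} {u1.3} {u2.1, u2.2} {u4.3}

Reachability decides: close wires over beta-identified ports.
stage alpha: inputs (u5, u3, u4), connectivity {out.1, u3.3, u5.1, u5.3} {out.2} {out.3, u3.1, u3.2, u4.1, u4.2, u5.2} {u4.3}, out.j its boundary
stage beta: inputs (u2, u1, u5, u3, u4), connectivity {out.1, u2.3} {out.2} {out.3, u3.1, u3.2, u4.1, u4.2, u5.2} {u1.1, u3.3, u5.1, u5.3} {u1.2} {u1.3} {u2.1, u2.2} {u4.3}, out.j its boundary


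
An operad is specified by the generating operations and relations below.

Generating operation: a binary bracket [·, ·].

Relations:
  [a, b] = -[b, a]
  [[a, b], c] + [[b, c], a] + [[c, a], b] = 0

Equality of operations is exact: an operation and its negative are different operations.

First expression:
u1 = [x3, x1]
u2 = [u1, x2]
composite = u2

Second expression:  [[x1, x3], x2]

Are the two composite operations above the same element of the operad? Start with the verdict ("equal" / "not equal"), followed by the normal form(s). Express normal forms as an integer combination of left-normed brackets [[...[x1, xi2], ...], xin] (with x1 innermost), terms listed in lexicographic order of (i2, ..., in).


not equal; first: -[[x1, x3], x2]; second: [[x1, x3], x2]

Normal form of the first expression: -[[x1, x3], x2]
Normal form of the second expression: [[x1, x3], x2]
They disagree, so not equal.


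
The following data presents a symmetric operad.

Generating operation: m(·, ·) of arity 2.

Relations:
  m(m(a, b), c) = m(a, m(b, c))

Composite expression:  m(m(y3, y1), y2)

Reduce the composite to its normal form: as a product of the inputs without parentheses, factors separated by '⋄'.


y3 ⋄ y1 ⋄ y2

Key point: m is associative — brackets drop, the y-order remains.
m(y3, y1) unparenthesizes to y3 ⋄ y1
m(m(y3, y1), y2) unparenthesizes to y3 ⋄ y1 ⋄ y2


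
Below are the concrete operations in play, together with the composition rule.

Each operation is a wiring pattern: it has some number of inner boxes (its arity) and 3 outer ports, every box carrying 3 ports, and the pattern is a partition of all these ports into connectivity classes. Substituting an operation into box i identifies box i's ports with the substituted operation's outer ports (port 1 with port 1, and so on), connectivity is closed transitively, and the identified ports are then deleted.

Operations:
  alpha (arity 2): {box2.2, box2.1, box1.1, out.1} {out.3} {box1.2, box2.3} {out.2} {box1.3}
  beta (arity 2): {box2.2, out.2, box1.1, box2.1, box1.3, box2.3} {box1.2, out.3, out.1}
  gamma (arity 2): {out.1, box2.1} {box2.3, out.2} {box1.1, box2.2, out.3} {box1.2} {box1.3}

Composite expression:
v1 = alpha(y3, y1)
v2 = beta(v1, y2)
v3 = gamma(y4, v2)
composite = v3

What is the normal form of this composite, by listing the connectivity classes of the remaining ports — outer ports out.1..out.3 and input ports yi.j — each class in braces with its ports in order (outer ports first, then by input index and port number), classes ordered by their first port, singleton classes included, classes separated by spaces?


{out.1, out.2} {out.3, y1.1, y1.2, y2.1, y2.2, y2.3, y3.1, y4.1} {y1.3, y3.2} {y3.3} {y4.2} {y4.3}

Reachability decides: close wires over gamma-identified ports.
stage alpha: inputs (y3, y1), connectivity {out.1, y1.1, y1.2, y3.1} {out.2} {out.3} {y1.3, y3.2} {y3.3}, out.j its boundary
stage beta: inputs (y3, y1, y2), connectivity {out.1, out.3} {out.2, y1.1, y1.2, y2.1, y2.2, y2.3, y3.1} {y1.3, y3.2} {y3.3}, out.j its boundary
stage gamma: inputs (y4, y3, y1, y2), connectivity {out.1, out.2} {out.3, y1.1, y1.2, y2.1, y2.2, y2.3, y3.1, y4.1} {y1.3, y3.2} {y3.3} {y4.2} {y4.3}, out.j its boundary


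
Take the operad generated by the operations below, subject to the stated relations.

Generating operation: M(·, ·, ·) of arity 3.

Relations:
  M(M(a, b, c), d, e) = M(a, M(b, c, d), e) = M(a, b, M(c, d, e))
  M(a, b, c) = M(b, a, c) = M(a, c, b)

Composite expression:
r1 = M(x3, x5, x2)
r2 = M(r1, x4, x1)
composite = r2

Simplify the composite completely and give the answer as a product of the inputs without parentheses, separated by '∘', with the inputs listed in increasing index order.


Shape and order are irrelevant to M; the x-input set decides.
M(x3, x5, x2) collapses to x3 ∘ x5 ∘ x2
M(M(x3, x5, x2), x4, x1) collapses to x3 ∘ x5 ∘ x2 ∘ x4 ∘ x1
the factors in increasing index order: x1 ∘ x2 ∘ x3 ∘ x4 ∘ x5

x1 ∘ x2 ∘ x3 ∘ x4 ∘ x5


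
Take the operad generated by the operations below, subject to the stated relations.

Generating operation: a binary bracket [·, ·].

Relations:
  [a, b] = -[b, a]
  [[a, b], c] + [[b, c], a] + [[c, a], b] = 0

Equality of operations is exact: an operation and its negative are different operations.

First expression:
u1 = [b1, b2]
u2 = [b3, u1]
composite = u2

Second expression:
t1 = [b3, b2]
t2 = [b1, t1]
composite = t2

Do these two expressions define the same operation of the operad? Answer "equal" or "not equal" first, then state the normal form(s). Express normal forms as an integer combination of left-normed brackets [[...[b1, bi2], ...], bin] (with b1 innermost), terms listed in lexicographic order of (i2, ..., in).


The first composite normalizes to -[[b1, b2], b3]
The second composite normalizes to -[[b1, b2], b3] + [[b1, b3], b2]
No match — not equal.

not equal; the first gives -[[b1, b2], b3] and the second -[[b1, b2], b3] + [[b1, b3], b2]


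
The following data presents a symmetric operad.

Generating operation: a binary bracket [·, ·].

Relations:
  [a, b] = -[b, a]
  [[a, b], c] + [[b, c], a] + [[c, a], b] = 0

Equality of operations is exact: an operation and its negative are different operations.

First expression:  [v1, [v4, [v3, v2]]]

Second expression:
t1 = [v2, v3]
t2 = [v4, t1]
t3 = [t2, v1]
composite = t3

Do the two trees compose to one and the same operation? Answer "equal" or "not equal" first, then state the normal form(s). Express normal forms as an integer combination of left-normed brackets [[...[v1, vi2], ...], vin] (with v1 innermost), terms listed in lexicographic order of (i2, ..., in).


The first expression reduces to [[[v1, v2], v3], v4] - [[[v1, v3], v2], v4] - [[[v1, v4], v2], v3] + [[[v1, v4], v3], v2]
The second expression reduces to [[[v1, v2], v3], v4] - [[[v1, v3], v2], v4] - [[[v1, v4], v2], v3] + [[[v1, v4], v3], v2]
Same normal form: equal.

equal; both compose to [[[v1, v2], v3], v4] - [[[v1, v3], v2], v4] - [[[v1, v4], v2], v3] + [[[v1, v4], v3], v2]


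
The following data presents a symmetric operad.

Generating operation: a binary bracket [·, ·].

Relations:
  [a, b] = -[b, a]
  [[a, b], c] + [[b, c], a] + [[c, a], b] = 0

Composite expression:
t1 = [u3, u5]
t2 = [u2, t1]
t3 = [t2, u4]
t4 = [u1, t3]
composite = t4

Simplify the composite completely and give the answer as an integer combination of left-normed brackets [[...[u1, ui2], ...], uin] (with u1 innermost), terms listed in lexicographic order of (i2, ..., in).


[[[[u1, u2], u3], u5], u4] - [[[[u1, u2], u5], u3], u4] - [[[[u1, u3], u5], u2], u4] - [[[[u1, u4], u2], u3], u5] + [[[[u1, u4], u2], u5], u3] + [[[[u1, u4], u3], u5], u2] - [[[[u1, u4], u5], u3], u2] + [[[[u1, u5], u3], u2], u4]

Expand each bracket as ab - ba; the u1-initial words give the coefficients.
Composite bracket: [u1, [[u2, [u3, u5]], u4]]
The bracket unfolds into 16 signed words via [a, b] = ab - ba (2^4 = 16).
Words beginning with u1 determine it all:
  sign of u1u2u3u5u4 is +1, so it contributes +[[[[u1, u2], u3], u5], u4]
  sign of u1u2u5u3u4 is -1, so it contributes -[[[[u1, u2], u5], u3], u4]
  sign of u1u3u5u2u4 is -1, so it contributes -[[[[u1, u3], u5], u2], u4]
  sign of u1u4u2u3u5 is -1, so it contributes -[[[[u1, u4], u2], u3], u5]
  sign of u1u4u2u5u3 is +1, so it contributes +[[[[u1, u4], u2], u5], u3]
  sign of u1u4u3u5u2 is +1, so it contributes +[[[[u1, u4], u3], u5], u2]
  sign of u1u4u5u3u2 is -1, so it contributes -[[[[u1, u4], u5], u3], u2]
  sign of u1u5u3u2u4 is +1, so it contributes +[[[[u1, u5], u3], u2], u4]


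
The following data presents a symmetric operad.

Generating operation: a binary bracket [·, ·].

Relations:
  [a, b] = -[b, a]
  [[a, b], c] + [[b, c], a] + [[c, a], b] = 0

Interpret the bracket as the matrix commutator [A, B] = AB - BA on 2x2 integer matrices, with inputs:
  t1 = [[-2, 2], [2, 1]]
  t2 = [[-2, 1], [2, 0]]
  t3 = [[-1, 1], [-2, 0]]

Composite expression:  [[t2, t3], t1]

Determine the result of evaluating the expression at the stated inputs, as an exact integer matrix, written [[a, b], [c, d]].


[[10, -19], [34, -10]]


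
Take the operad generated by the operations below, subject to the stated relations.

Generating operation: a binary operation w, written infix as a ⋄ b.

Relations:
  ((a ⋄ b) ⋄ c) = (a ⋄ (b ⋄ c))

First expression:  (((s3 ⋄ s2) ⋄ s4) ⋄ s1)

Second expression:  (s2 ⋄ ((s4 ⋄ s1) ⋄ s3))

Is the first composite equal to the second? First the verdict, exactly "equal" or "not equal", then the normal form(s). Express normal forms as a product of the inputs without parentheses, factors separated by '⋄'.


not equal — first s3 ⋄ s2 ⋄ s4 ⋄ s1, second s2 ⋄ s4 ⋄ s1 ⋄ s3


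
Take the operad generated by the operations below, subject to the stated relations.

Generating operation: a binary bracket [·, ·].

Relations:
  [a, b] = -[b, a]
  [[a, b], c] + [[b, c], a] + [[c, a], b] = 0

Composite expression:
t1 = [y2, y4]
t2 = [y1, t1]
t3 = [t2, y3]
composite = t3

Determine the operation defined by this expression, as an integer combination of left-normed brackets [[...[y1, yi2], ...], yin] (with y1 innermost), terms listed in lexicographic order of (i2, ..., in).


[[[y1, y2], y4], y3] - [[[y1, y4], y2], y3]

Antisymmetry and Jacobi reduce to y1-anchored left-normed brackets.
Composite bracket: [[y1, [y2, y4]], y3]
The bracket unfolds into 8 signed words via [a, b] = ab - ba (2^3 = 8).
Collect the words opening with y1:
  y1y2y4y3 appears with sign +1, giving the term +[[[y1, y2], y4], y3]
  y1y4y2y3 appears with sign -1, giving the term -[[[y1, y4], y2], y3]


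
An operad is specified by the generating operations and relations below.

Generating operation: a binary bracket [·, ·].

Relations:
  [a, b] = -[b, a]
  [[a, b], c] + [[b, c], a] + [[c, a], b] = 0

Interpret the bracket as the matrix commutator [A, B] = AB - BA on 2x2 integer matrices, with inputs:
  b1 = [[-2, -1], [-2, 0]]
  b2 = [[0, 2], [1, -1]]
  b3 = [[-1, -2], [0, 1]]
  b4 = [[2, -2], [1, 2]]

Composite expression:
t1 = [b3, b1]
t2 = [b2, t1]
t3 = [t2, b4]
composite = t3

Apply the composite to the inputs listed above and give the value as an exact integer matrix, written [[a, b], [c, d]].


[b3, b1] = [[4, -2], [-4, -4]]
[b2, [b3, b1]] = [[-6, -18], [12, 6]]
[[b2, [b3, b1]], b4] = [[6, 24], [12, -6]]

[[6, 24], [12, -6]]


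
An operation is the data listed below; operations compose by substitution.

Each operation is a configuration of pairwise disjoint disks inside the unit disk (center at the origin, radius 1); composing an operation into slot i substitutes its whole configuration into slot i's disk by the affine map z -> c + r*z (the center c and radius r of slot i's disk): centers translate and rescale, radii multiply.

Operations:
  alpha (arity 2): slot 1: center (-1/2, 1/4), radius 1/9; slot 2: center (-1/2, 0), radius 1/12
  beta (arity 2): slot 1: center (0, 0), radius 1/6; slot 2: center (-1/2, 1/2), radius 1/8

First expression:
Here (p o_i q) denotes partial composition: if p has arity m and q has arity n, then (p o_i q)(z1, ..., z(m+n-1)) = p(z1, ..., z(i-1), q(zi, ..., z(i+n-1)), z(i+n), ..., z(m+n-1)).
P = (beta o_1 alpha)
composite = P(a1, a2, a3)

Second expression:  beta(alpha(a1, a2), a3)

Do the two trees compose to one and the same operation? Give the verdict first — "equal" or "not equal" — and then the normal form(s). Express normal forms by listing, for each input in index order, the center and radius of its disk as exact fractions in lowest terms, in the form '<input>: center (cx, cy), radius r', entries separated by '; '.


The first expression, normalized: a1: center (-1/12, 1/24), radius 1/54; a2: center (-1/12, 0), radius 1/72; a3: center (-1/2, 1/2), radius 1/8
The second expression, normalized: a1: center (-1/12, 1/24), radius 1/54; a2: center (-1/12, 0), radius 1/72; a3: center (-1/2, 1/2), radius 1/8
Same normal form: equal.

equal; the common form is a1: center (-1/12, 1/24), radius 1/54; a2: center (-1/12, 0), radius 1/72; a3: center (-1/2, 1/2), radius 1/8


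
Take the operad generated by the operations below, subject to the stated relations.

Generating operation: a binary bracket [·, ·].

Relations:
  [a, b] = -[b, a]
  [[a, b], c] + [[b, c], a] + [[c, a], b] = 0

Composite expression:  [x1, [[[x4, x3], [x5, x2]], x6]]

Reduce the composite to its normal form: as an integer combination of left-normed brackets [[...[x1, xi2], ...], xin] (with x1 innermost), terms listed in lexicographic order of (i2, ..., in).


-[[[[[x1, x2], x5], x3], x4], x6] + [[[[[x1, x2], x5], x4], x3], x6] + [[[[[x1, x3], x4], x2], x5], x6] - [[[[[x1, x3], x4], x5], x2], x6] - [[[[[x1, x4], x3], x2], x5], x6] + [[[[[x1, x4], x3], x5], x2], x6] + [[[[[x1, x5], x2], x3], x4], x6] - [[[[[x1, x5], x2], x4], x3], x6] + [[[[[x1, x6], x2], x5], x3], x4] - [[[[[x1, x6], x2], x5], x4], x3] - [[[[[x1, x6], x3], x4], x2], x5] + [[[[[x1, x6], x3], x4], x5], x2] + [[[[[x1, x6], x4], x3], x2], x5] - [[[[[x1, x6], x4], x3], x5], x2] - [[[[[x1, x6], x5], x2], x3], x4] + [[[[[x1, x6], x5], x2], x4], x3]

Skip Jacobi rewriting: expand, keep x1-initial words, read off terms.
Composite bracket: [x1, [[[x4, x3], [x5, x2]], x6]]
Expanding via [a, b] = ab - ba: 32 signed words (2^5 = 32).
Words beginning with x1 determine it all:
  x1x2x5x3x4x6 (sign -1) contributes -[[[[[x1, x2], x5], x3], x4], x6]
  x1x2x5x4x3x6 (sign +1) contributes +[[[[[x1, x2], x5], x4], x3], x6]
  x1x3x4x2x5x6 (sign +1) contributes +[[[[[x1, x3], x4], x2], x5], x6]
  x1x3x4x5x2x6 (sign -1) contributes -[[[[[x1, x3], x4], x5], x2], x6]
  x1x4x3x2x5x6 (sign -1) contributes -[[[[[x1, x4], x3], x2], x5], x6]
  x1x4x3x5x2x6 (sign +1) contributes +[[[[[x1, x4], x3], x5], x2], x6]
  x1x5x2x3x4x6 (sign +1) contributes +[[[[[x1, x5], x2], x3], x4], x6]
  x1x5x2x4x3x6 (sign -1) contributes -[[[[[x1, x5], x2], x4], x3], x6]
  x1x6x2x5x3x4 (sign +1) contributes +[[[[[x1, x6], x2], x5], x3], x4]
  x1x6x2x5x4x3 (sign -1) contributes -[[[[[x1, x6], x2], x5], x4], x3]
  x1x6x3x4x2x5 (sign -1) contributes -[[[[[x1, x6], x3], x4], x2], x5]
  x1x6x3x4x5x2 (sign +1) contributes +[[[[[x1, x6], x3], x4], x5], x2]
  x1x6x4x3x2x5 (sign +1) contributes +[[[[[x1, x6], x4], x3], x2], x5]
  x1x6x4x3x5x2 (sign -1) contributes -[[[[[x1, x6], x4], x3], x5], x2]
  x1x6x5x2x3x4 (sign -1) contributes -[[[[[x1, x6], x5], x2], x3], x4]
  x1x6x5x2x4x3 (sign +1) contributes +[[[[[x1, x6], x5], x2], x4], x3]
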